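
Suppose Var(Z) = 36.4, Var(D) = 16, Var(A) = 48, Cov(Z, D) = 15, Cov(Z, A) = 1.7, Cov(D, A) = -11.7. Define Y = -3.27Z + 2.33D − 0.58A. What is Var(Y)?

Var(Y) = a²·Var(Z) + b²·Var(D) + c²·Var(A) + 2ab·Cov(Z, D) + 2ac·Cov(Z, A) + 2bc·Cov(D, A), with a = -3.27, b = 2.33, c = -0.58.
= 389.22156 + 86.8624 + 16.1472 + (-228.573) + 6.44844 + 31.62276
= 301.72936.

Var(Y) = 301.72936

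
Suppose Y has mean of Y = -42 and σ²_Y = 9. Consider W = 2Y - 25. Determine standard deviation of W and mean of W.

standard deviation of W = 6, mean of W = -109

W = 2Y - 25 is linear with a = 2, b = -25.
standard deviation of Y = √9 = 3.
standard deviation of W = |a|·standard deviation of Y = |2|·3 = 6.
mean of W = a·mean of Y + b = 2·(-42) + (-25) = -109.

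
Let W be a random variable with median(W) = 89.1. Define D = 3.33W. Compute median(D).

median(D) = 296.703

A linear map preserves order up to sign, so median(D) = a·median(W) + b = 3.33·89.1 = 296.703.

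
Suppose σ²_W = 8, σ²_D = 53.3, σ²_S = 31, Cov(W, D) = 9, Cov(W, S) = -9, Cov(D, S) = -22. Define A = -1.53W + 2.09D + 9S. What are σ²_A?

σ²_A = 2125.20833

σ²_A = a²·σ²_W + b²·σ²_D + c²·σ²_S + 2ab·Cov(W, D) + 2ac·Cov(W, S) + 2bc·Cov(D, S), with a = -1.53, b = 2.09, c = 9.
= 18.7272 + 232.81973 + 2511 + (-57.5586) + 247.86 + (-827.64)
= 2125.20833.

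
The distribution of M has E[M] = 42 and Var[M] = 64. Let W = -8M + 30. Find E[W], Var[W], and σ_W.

E[W] = -306, Var[W] = 4096, σ_W = 64

W = -8M + 30 is linear with a = -8, b = 30.
E[W] = a·E[M] + b = (-8)·42 + 30 = -306.
Var[W] = a²·Var[M] = (-8)²·64 = 4096 (the additive constant 30 does not affect variance).
σ_M = √64 = 8.
σ_W = |a|·σ_M = |-8|·8 = 64.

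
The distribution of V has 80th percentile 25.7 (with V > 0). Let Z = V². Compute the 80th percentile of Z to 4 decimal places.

V² is increasing, so P_{80}(Z) = g(P_{80}(V)) = 660.49.

80th percentile of Z = 660.49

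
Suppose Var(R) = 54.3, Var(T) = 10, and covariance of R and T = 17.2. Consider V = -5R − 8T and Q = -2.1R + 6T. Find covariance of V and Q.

covariance of V and Q = -136.89

By bilinearity, covariance of V and Q = ac·Var(R) + bd·Var(T) + (ad+bc)·covariance of R and T, with a=-5, b=-8, c=-2.1, d=6.
ac·Var(R) = (-5)·(-2.1)·54.3 = 570.15
bd·Var(T) = (-8)·6·10 = -480
(ad+bc)·covariance of R and T = (-13.2)·17.2 = -227.04
covariance of V and Q = 570.15 + (-480) + (-227.04) = -136.89.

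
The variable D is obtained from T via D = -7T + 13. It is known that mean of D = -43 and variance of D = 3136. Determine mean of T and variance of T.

mean of T = 8, variance of T = 64

From D = -7T + 13: mean of D = a·mean of T + b, so mean of T = (mean of D − b)/a = (-43 − 13)/(-7) = 8.
variance of D = a²·variance of T, so variance of T = 3136/(-7)² = 64.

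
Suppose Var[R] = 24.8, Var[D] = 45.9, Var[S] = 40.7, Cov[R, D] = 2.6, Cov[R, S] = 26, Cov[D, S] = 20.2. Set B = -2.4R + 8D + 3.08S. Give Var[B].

Var[B] = a²·Var[R] + b²·Var[D] + c²·Var[S] + 2ab·Cov[R, D] + 2ac·Cov[R, S] + 2bc·Cov[D, S], with a = -2.4, b = 8, c = 3.08.
= 142.848 + 2937.6 + 386.09648 + (-99.84) + (-384.384) + 995.456
= 3977.77648.

Var[B] = 3977.77648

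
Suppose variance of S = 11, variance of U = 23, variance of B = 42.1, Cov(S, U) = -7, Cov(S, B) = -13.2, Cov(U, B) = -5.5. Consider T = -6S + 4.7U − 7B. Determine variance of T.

variance of T = 2614.87

variance of T = a²·variance of S + b²·variance of U + c²·variance of B + 2ab·Cov(S, U) + 2ac·Cov(S, B) + 2bc·Cov(U, B), with a = -6, b = 4.7, c = -7.
= 396 + 508.07 + 2062.9 + 394.8 + (-1108.8) + 361.9
= 2614.87.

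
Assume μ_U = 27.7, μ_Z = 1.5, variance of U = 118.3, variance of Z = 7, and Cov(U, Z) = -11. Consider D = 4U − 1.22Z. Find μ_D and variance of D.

μ_D = 4·μ_U + (-1.22)·μ_Z = 4·27.7 + (-1.22)·1.5 = 108.97.
variance of D = a²·variance of U + b²·variance of Z + 2ab·Cov(U, Z) with a = 4, b = -1.22.
= 4²·118.3 + (-1.22)²·7 + 2·4·(-1.22)·(-11)
= 1892.8 + 10.4188 + 107.36 = 2010.5788.

μ_D = 108.97, variance of D = 2010.5788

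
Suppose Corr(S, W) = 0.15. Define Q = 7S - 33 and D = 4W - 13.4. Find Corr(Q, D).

Linear rescalings preserve correlation up to sign; here the slopes 7 and 4 have the same sign, so Corr(Q, D) = Corr(S, W) = 0.15.

Corr(Q, D) = 0.15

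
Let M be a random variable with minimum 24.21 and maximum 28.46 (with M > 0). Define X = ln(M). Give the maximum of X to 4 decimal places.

max(X) = 3.3485

ln(M) is increasing on this domain, so max(X) comes from max(M) = 28.46: max(X) = ln(28.46) ≈ 3.3485.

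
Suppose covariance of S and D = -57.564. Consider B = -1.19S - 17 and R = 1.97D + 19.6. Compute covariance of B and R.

covariance of B and R = a·c·covariance of S and D = (-1.19)·1.97·(-57.564) = 134.9472852. Additive constants drop out.

covariance of B and R = 134.9472852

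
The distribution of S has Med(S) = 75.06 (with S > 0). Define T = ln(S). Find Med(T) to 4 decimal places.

ln(S) is monotone on this domain, so Med(T) = ln(75.06) ≈ 4.3183.

Med(T) = 4.3183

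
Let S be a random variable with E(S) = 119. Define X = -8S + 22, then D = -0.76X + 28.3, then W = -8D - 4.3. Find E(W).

E(X) = (-8)·119 + 22 = -930.
E(D) = (-0.76)·(-930) + 28.3 = 735.1.
E(W) = (-8)·735.1 + (-4.3) = -5885.1.

E(W) = -5885.1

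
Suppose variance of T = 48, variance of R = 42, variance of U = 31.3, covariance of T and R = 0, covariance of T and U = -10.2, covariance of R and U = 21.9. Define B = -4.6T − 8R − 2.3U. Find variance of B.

variance of B = a²·variance of T + b²·variance of R + c²·variance of U + 2ab·covariance of T and R + 2ac·covariance of T and U + 2bc·covariance of R and U, with a = -4.6, b = -8, c = -2.3.
= 1015.68 + 2688 + 165.577 + 0 + (-215.832) + 805.92
= 4459.345.

variance of B = 4459.345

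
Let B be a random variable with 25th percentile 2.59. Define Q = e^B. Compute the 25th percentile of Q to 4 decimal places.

e^B is increasing, so P_{25}(Q) = g(P_{25}(B)) ≈ 13.3298.

25th percentile of Q = 13.3298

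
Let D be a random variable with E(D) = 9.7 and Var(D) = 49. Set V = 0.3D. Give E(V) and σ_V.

E(V) = 2.91, σ_V = 2.1

V = 0.3D is linear with a = 0.3, b = 0.
E(V) = a·E(D) + b = 0.3·9.7 = 2.91.
σ_D = √49 = 7.
σ_V = |a|·σ_D = |0.3|·7 = 2.1.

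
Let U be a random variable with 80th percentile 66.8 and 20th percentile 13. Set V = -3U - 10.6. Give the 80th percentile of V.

Since a = -3 < 0 the transformation is decreasing, reversing order: the 80th percentile of V corresponds to the 20th percentile of U.
So P_{80}(V) = a·P_{20}(U) + b = (-3)·13 + (-10.6) = -49.6.

80th percentile of V = -49.6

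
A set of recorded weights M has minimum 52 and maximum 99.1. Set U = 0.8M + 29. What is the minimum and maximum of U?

min(U) = 70.6, max(U) = 108.28

a = 0.8 > 0, so min(U) = a·min(M)+b = 0.8·52 + 29 = 70.6 and max(U) = 0.8·99.1 + 29 = 108.28.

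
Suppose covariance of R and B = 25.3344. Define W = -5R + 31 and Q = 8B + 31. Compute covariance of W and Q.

covariance of W and Q = -1013.376

covariance of W and Q = a·c·covariance of R and B = (-5)·8·25.3344 = -1013.376. Additive constants drop out.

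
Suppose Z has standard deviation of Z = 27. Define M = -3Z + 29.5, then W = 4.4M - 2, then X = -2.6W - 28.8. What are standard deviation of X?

standard deviation of X = 926.64

standard deviation of M = |-3|·27 = 81.
standard deviation of W = |4.4|·81 = 356.4.
standard deviation of X = |-2.6|·356.4 = 926.64.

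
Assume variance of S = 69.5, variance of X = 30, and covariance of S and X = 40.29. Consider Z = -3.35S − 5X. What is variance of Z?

variance of Z = 2879.67875

variance of Z = a²·variance of S + b²·variance of X + 2ab·covariance of S and X with a = -3.35, b = -5.
= (-3.35)²·69.5 + (-5)²·30 + 2·(-3.35)·(-5)·40.29
= 779.96375 + 750 + 1349.715 = 2879.67875.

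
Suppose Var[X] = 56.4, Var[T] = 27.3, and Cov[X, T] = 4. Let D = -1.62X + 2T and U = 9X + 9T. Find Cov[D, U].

Cov[D, U] = -317.232

By bilinearity, Cov[D, U] = ac·Var[X] + bd·Var[T] + (ad+bc)·Cov[X, T], with a=-1.62, b=2, c=9, d=9.
ac·Var[X] = (-1.62)·9·56.4 = -822.312
bd·Var[T] = 2·9·27.3 = 491.4
(ad+bc)·Cov[X, T] = (3.42)·4 = 13.68
Cov[D, U] = -822.312 + 491.4 + 13.68 = -317.232.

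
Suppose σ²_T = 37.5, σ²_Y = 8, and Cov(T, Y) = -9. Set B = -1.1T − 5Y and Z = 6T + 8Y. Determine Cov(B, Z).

By bilinearity, Cov(B, Z) = ac·σ²_T + bd·σ²_Y + (ad+bc)·Cov(T, Y), with a=-1.1, b=-5, c=6, d=8.
ac·σ²_T = (-1.1)·6·37.5 = -247.5
bd·σ²_Y = (-5)·8·8 = -320
(ad+bc)·Cov(T, Y) = (-38.8)·(-9) = 349.2
Cov(B, Z) = -247.5 + (-320) + 349.2 = -218.3.

Cov(B, Z) = -218.3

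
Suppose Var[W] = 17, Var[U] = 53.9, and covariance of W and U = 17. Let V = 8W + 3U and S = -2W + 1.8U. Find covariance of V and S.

By bilinearity, covariance of V and S = ac·Var[W] + bd·Var[U] + (ad+bc)·covariance of W and U, with a=8, b=3, c=-2, d=1.8.
ac·Var[W] = 8·(-2)·17 = -272
bd·Var[U] = 3·1.8·53.9 = 291.06
(ad+bc)·covariance of W and U = (8.4)·17 = 142.8
covariance of V and S = -272 + 291.06 + 142.8 = 161.86.

covariance of V and S = 161.86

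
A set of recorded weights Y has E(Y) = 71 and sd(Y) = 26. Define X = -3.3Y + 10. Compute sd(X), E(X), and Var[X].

X = -3.3Y + 10 is linear with a = -3.3, b = 10.
sd(X) = |a|·sd(Y) = |-3.3|·26 = 85.8.
E(X) = a·E(Y) + b = (-3.3)·71 + 10 = -224.3.
Var[Y] = 26² = 676.
Var[X] = a²·Var[Y] = (-3.3)²·676 = 7361.64 (the additive constant 10 does not affect variance).

sd(X) = 85.8, E(X) = -224.3, Var[X] = 7361.64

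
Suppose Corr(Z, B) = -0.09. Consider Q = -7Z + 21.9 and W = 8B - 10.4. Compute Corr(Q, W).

Linear rescalings preserve |correlation|; the slopes -7 and 8 have opposite signs, so the correlation flips sign: Corr(Q, W) = −Corr(Z, B) = 0.09.

Corr(Q, W) = 0.09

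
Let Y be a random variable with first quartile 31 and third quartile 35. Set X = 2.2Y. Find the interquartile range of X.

IQR of Y = Q3 − Q1 = 35 − 31 = 4.
Under X = aY + b, IQR(X) = |a|·IQR(Y) = |2.2|·4 = 8.8 (shifts cancel; spread scales by |a|).

IQR(X) = 8.8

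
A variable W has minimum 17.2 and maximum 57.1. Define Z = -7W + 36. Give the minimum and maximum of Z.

a = -7 < 0, so order reverses: min(Z) = a·max(W)+b = (-7)·57.1 + 36 = -363.7; max(Z) = a·min(W)+b = (-7)·17.2 + 36 = -84.4.

min(Z) = -363.7, max(Z) = -84.4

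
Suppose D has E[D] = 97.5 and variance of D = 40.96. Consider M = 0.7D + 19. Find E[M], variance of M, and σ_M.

M = 0.7D + 19 is linear with a = 0.7, b = 19.
E[M] = a·E[D] + b = 0.7·97.5 + 19 = 87.25.
variance of M = a²·variance of D = 0.7²·40.96 = 20.0704 (the additive constant 19 does not affect variance).
σ_D = √40.96 = 6.4.
σ_M = |a|·σ_D = |0.7|·6.4 = 4.48.

E[M] = 87.25, variance of M = 20.0704, σ_M = 4.48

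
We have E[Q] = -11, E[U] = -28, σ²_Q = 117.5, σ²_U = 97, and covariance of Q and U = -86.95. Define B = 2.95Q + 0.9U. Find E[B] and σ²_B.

E[B] = -57.65, σ²_B = 639.40925

E[B] = 2.95·E[Q] + 0.9·E[U] = 2.95·(-11) + 0.9·(-28) = -57.65.
σ²_B = a²·σ²_Q + b²·σ²_U + 2ab·covariance of Q and U with a = 2.95, b = 0.9.
= 2.95²·117.5 + 0.9²·97 + 2·2.95·0.9·(-86.95)
= 1022.54375 + 78.57 + (-461.7045) = 639.40925.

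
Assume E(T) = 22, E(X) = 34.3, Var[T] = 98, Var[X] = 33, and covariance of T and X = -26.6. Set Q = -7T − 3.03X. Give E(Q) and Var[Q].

E(Q) = (-7)·E(T) + (-3.03)·E(X) = (-7)·22 + (-3.03)·34.3 = -257.929.
Var[Q] = a²·Var[T] + b²·Var[X] + 2ab·covariance of T and X with a = -7, b = -3.03.
= (-7)²·98 + (-3.03)²·33 + 2·(-7)·(-3.03)·(-26.6)
= 4802 + 302.9697 + (-1128.372) = 3976.5977.

E(Q) = -257.929, Var[Q] = 3976.5977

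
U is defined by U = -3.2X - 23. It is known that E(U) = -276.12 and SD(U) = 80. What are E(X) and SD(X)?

From U = -3.2X - 23: E(U) = a·E(X) + b, so E(X) = (E(U) − b)/a = (-276.12 − (-23))/(-3.2) = 79.1.
SD(U) = |a|·SD(X), so SD(X) = 80/|-3.2| = 25.

E(X) = 79.1, SD(X) = 25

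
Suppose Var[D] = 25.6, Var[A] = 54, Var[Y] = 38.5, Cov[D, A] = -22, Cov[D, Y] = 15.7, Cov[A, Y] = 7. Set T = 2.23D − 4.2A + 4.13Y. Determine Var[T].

Var[T] = 2195.00775

Var[T] = a²·Var[D] + b²·Var[A] + c²·Var[Y] + 2ab·Cov[D, A] + 2ac·Cov[D, Y] + 2bc·Cov[A, Y], with a = 2.23, b = -4.2, c = 4.13.
= 127.30624 + 952.56 + 656.69065 + 412.104 + 289.19086 + (-242.844)
= 2195.00775.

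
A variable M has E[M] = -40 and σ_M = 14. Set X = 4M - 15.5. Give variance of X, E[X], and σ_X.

X = 4M - 15.5 is linear with a = 4, b = -15.5.
variance of M = 14² = 196.
variance of X = a²·variance of M = 4²·196 = 3136 (the additive constant -15.5 does not affect variance).
E[X] = a·E[M] + b = 4·(-40) + (-15.5) = -175.5.
σ_X = |a|·σ_M = |4|·14 = 56.

variance of X = 3136, E[X] = -175.5, σ_X = 56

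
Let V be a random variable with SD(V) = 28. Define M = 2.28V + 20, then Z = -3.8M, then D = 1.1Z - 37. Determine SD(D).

SD(M) = |2.28|·28 = 63.84.
SD(Z) = |-3.8|·63.84 = 242.592.
SD(D) = |1.1|·242.592 = 266.8512.

SD(D) = 266.8512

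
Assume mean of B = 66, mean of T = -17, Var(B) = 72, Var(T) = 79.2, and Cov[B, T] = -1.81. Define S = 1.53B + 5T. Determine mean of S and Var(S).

mean of S = 1.53·mean of B + 5·mean of T = 1.53·66 + 5·(-17) = 15.98.
Var(S) = a²·Var(B) + b²·Var(T) + 2ab·Cov[B, T] with a = 1.53, b = 5.
= 1.53²·72 + 5²·79.2 + 2·1.53·5·(-1.81)
= 168.5448 + 1980 + (-27.693) = 2120.8518.

mean of S = 15.98, Var(S) = 2120.8518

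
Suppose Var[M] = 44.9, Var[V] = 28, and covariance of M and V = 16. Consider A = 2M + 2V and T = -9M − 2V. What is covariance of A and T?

covariance of A and T = -1272.2

By bilinearity, covariance of A and T = ac·Var[M] + bd·Var[V] + (ad+bc)·covariance of M and V, with a=2, b=2, c=-9, d=-2.
ac·Var[M] = 2·(-9)·44.9 = -808.2
bd·Var[V] = 2·(-2)·28 = -112
(ad+bc)·covariance of M and V = (-22)·16 = -352
covariance of A and T = -808.2 + (-112) + (-352) = -1272.2.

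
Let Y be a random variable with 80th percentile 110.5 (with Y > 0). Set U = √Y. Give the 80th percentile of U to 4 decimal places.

80th percentile of U = 10.5119

√Y is increasing, so P_{80}(U) = g(P_{80}(Y)) ≈ 10.5119.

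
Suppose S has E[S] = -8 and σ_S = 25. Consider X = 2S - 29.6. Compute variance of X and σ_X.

X = 2S - 29.6 is linear with a = 2, b = -29.6.
variance of S = 25² = 625.
variance of X = a²·variance of S = 2²·625 = 2500 (the additive constant -29.6 does not affect variance).
σ_X = |a|·σ_S = |2|·25 = 50.

variance of X = 2500, σ_X = 50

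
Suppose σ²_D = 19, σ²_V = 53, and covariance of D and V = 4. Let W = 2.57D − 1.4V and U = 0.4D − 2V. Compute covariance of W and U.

By bilinearity, covariance of W and U = ac·σ²_D + bd·σ²_V + (ad+bc)·covariance of D and V, with a=2.57, b=-1.4, c=0.4, d=-2.
ac·σ²_D = 2.57·0.4·19 = 19.532
bd·σ²_V = (-1.4)·(-2)·53 = 148.4
(ad+bc)·covariance of D and V = (-5.7)·4 = -22.8
covariance of W and U = 19.532 + 148.4 + (-22.8) = 145.132.

covariance of W and U = 145.132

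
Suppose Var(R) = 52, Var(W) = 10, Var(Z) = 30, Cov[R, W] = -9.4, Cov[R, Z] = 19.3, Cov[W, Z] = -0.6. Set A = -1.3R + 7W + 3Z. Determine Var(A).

Var(A) = a²·Var(R) + b²·Var(W) + c²·Var(Z) + 2ab·Cov[R, W] + 2ac·Cov[R, Z] + 2bc·Cov[W, Z], with a = -1.3, b = 7, c = 3.
= 87.88 + 490 + 270 + 171.08 + (-150.54) + (-25.2)
= 843.22.

Var(A) = 843.22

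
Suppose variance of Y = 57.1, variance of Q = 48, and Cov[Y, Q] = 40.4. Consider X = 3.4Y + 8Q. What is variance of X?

variance of X = a²·variance of Y + b²·variance of Q + 2ab·Cov[Y, Q] with a = 3.4, b = 8.
= 3.4²·57.1 + 8²·48 + 2·3.4·8·40.4
= 660.076 + 3072 + 2197.76 = 5929.836.

variance of X = 5929.836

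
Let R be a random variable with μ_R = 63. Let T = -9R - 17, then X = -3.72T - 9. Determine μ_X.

μ_T = (-9)·63 + (-17) = -584.
μ_X = (-3.72)·(-584) + (-9) = 2163.48.

μ_X = 2163.48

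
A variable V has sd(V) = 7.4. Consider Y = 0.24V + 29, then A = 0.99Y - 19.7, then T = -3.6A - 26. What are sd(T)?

sd(Y) = |0.24|·7.4 = 1.776.
sd(A) = |0.99|·1.776 = 1.75824.
sd(T) = |-3.6|·1.75824 = 6.329664.

sd(T) = 6.329664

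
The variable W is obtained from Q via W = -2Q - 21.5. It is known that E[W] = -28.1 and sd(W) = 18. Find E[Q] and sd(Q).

From W = -2Q - 21.5: E[W] = a·E[Q] + b, so E[Q] = (E[W] − b)/a = (-28.1 − (-21.5))/(-2) = 3.3.
sd(W) = |a|·sd(Q), so sd(Q) = 18/|-2| = 9.

E[Q] = 3.3, sd(Q) = 9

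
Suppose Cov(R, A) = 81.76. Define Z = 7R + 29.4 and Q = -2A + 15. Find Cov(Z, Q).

Cov(Z, Q) = a·c·Cov(R, A) = 7·(-2)·81.76 = -1144.64. Additive constants drop out.

Cov(Z, Q) = -1144.64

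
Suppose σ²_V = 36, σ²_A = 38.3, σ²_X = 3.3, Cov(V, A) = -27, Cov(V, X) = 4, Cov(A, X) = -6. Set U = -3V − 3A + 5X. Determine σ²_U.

σ²_U = a²·σ²_V + b²·σ²_A + c²·σ²_X + 2ab·Cov(V, A) + 2ac·Cov(V, X) + 2bc·Cov(A, X), with a = -3, b = -3, c = 5.
= 324 + 344.7 + 82.5 + (-486) + (-120) + 180
= 325.2.

σ²_U = 325.2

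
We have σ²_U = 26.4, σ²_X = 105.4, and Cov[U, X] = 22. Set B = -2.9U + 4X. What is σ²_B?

σ²_B = a²·σ²_U + b²·σ²_X + 2ab·Cov[U, X] with a = -2.9, b = 4.
= (-2.9)²·26.4 + 4²·105.4 + 2·(-2.9)·4·22
= 222.024 + 1686.4 + (-510.4) = 1398.024.

σ²_B = 1398.024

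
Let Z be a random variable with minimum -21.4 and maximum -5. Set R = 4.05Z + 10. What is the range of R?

Range(R) = 66.42

Range of Z = -5 − (-21.4) = 16.4.
Range(R) = |a|·Range(Z) = |4.05|·16.4 = 66.42.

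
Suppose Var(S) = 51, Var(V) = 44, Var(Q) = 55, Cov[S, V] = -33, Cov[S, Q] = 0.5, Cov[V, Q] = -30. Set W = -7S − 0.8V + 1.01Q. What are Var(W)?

Var(W) = 2255.0755

Var(W) = a²·Var(S) + b²·Var(V) + c²·Var(Q) + 2ab·Cov[S, V] + 2ac·Cov[S, Q] + 2bc·Cov[V, Q], with a = -7, b = -0.8, c = 1.01.
= 2499 + 28.16 + 56.1055 + (-369.6) + (-7.07) + 48.48
= 2255.0755.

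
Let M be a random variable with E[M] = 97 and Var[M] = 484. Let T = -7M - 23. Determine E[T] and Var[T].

E[T] = -702, Var[T] = 23716

T = -7M - 23 is linear with a = -7, b = -23.
E[T] = a·E[M] + b = (-7)·97 + (-23) = -702.
Var[T] = a²·Var[M] = (-7)²·484 = 23716 (the additive constant -23 does not affect variance).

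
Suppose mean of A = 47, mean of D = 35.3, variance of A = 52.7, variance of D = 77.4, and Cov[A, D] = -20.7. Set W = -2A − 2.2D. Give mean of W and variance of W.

mean of W = -171.66, variance of W = 403.256

mean of W = (-2)·mean of A + (-2.2)·mean of D = (-2)·47 + (-2.2)·35.3 = -171.66.
variance of W = a²·variance of A + b²·variance of D + 2ab·Cov[A, D] with a = -2, b = -2.2.
= (-2)²·52.7 + (-2.2)²·77.4 + 2·(-2)·(-2.2)·(-20.7)
= 210.8 + 374.616 + (-182.16) = 403.256.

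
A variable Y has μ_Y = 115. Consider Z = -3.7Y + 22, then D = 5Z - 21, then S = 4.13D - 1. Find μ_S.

μ_Z = (-3.7)·115 + 22 = -403.5.
μ_D = 5·(-403.5) + (-21) = -2038.5.
μ_S = 4.13·(-2038.5) + (-1) = -8420.005.

μ_S = -8420.005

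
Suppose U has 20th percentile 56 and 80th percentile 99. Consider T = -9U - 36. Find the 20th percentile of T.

Since a = -9 < 0 the transformation is decreasing, reversing order: the 20th percentile of T corresponds to the 80th percentile of U.
So P_{20}(T) = a·P_{80}(U) + b = (-9)·99 + (-36) = -927.

20th percentile of T = -927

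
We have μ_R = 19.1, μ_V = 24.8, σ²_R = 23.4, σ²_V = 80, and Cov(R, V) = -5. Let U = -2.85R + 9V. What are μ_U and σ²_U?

μ_U = (-2.85)·μ_R + 9·μ_V = (-2.85)·19.1 + 9·24.8 = 168.765.
σ²_U = a²·σ²_R + b²·σ²_V + 2ab·Cov(R, V) with a = -2.85, b = 9.
= (-2.85)²·23.4 + 9²·80 + 2·(-2.85)·9·(-5)
= 190.0665 + 6480 + 256.5 = 6926.5665.

μ_U = 168.765, σ²_U = 6926.5665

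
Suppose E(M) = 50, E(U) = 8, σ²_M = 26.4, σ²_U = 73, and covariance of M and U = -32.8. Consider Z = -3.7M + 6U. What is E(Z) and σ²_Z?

E(Z) = -137, σ²_Z = 4445.736

E(Z) = (-3.7)·E(M) + 6·E(U) = (-3.7)·50 + 6·8 = -137.
σ²_Z = a²·σ²_M + b²·σ²_U + 2ab·covariance of M and U with a = -3.7, b = 6.
= (-3.7)²·26.4 + 6²·73 + 2·(-3.7)·6·(-32.8)
= 361.416 + 2628 + 1456.32 = 4445.736.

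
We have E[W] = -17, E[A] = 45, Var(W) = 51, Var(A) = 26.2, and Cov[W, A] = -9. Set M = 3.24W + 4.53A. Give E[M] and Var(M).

E[M] = 3.24·E[W] + 4.53·E[A] = 3.24·(-17) + 4.53·45 = 148.77.
Var(M) = a²·Var(W) + b²·Var(A) + 2ab·Cov[W, A] with a = 3.24, b = 4.53.
= 3.24²·51 + 4.53²·26.2 + 2·3.24·4.53·(-9)
= 535.3776 + 537.64758 + (-264.1896) = 808.83558.

E[M] = 148.77, Var(M) = 808.83558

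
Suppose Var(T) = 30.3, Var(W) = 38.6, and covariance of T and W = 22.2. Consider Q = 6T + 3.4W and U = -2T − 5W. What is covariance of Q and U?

By bilinearity, covariance of Q and U = ac·Var(T) + bd·Var(W) + (ad+bc)·covariance of T and W, with a=6, b=3.4, c=-2, d=-5.
ac·Var(T) = 6·(-2)·30.3 = -363.6
bd·Var(W) = 3.4·(-5)·38.6 = -656.2
(ad+bc)·covariance of T and W = (-36.8)·22.2 = -816.96
covariance of Q and U = -363.6 + (-656.2) + (-816.96) = -1836.76.

covariance of Q and U = -1836.76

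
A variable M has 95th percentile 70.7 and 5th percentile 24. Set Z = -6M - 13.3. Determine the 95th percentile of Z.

95th percentile of Z = -157.3

Since a = -6 < 0 the transformation is decreasing, reversing order: the 95th percentile of Z corresponds to the 5th percentile of M.
So P_{95}(Z) = a·P_{5}(M) + b = (-6)·24 + (-13.3) = -157.3.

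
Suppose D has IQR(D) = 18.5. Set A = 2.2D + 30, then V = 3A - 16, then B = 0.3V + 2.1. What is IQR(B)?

IQR(A) = |2.2|·18.5 = 40.7.
IQR(V) = |3|·40.7 = 122.1.
IQR(B) = |0.3|·122.1 = 36.63.

IQR(B) = 36.63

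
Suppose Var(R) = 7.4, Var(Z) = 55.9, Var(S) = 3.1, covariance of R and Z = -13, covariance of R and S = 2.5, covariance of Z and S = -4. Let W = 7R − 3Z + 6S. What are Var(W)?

Var(W) = a²·Var(R) + b²·Var(Z) + c²·Var(S) + 2ab·covariance of R and Z + 2ac·covariance of R and S + 2bc·covariance of Z and S, with a = 7, b = -3, c = 6.
= 362.6 + 503.1 + 111.6 + 546 + 210 + 144
= 1877.3.

Var(W) = 1877.3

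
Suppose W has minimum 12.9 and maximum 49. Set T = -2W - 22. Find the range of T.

Range of W = 49 − 12.9 = 36.1.
Range(T) = |a|·Range(W) = |-2|·36.1 = 72.2.

Range(T) = 72.2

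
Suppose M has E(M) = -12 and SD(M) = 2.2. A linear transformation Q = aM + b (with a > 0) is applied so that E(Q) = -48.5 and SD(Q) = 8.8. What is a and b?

a = 4, b = -0.5

SD(Q) = a·SD(M) (a > 0), so a = 8.8/2.2 = 4.
E(Q) = a·E(M) + b, so b = -48.5 − 4·(-12) = -0.5.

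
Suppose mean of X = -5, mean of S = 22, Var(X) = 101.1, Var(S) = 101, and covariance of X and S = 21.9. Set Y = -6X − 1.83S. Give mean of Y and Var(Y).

mean of Y = -10.26, Var(Y) = 4458.7629

mean of Y = (-6)·mean of X + (-1.83)·mean of S = (-6)·(-5) + (-1.83)·22 = -10.26.
Var(Y) = a²·Var(X) + b²·Var(S) + 2ab·covariance of X and S with a = -6, b = -1.83.
= (-6)²·101.1 + (-1.83)²·101 + 2·(-6)·(-1.83)·21.9
= 3639.6 + 338.2389 + 480.924 = 4458.7629.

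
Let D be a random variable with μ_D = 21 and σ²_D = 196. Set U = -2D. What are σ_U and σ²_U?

U = -2D is linear with a = -2, b = 0.
σ_D = √196 = 14.
σ_U = |a|·σ_D = |-2|·14 = 28.
σ²_U = a²·σ²_D = (-2)²·196 = 784.

σ_U = 28, σ²_U = 784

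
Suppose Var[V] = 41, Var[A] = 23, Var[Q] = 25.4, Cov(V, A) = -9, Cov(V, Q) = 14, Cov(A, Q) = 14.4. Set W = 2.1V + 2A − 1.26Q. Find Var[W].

Var[W] = a²·Var[V] + b²·Var[A] + c²·Var[Q] + 2ab·Cov(V, A) + 2ac·Cov(V, Q) + 2bc·Cov(A, Q), with a = 2.1, b = 2, c = -1.26.
= 180.81 + 92 + 40.32504 + (-75.6) + (-74.088) + (-72.576)
= 90.87104.

Var[W] = 90.87104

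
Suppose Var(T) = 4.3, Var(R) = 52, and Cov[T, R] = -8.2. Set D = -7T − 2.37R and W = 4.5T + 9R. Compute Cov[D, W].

Cov[D, W] = -640.557

By bilinearity, Cov[D, W] = ac·Var(T) + bd·Var(R) + (ad+bc)·Cov[T, R], with a=-7, b=-2.37, c=4.5, d=9.
ac·Var(T) = (-7)·4.5·4.3 = -135.45
bd·Var(R) = (-2.37)·9·52 = -1109.16
(ad+bc)·Cov[T, R] = (-73.665)·(-8.2) = 604.053
Cov[D, W] = -135.45 + (-1109.16) + 604.053 = -640.557.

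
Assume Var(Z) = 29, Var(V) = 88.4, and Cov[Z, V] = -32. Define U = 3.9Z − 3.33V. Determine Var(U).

Var(U) = a²·Var(Z) + b²·Var(V) + 2ab·Cov[Z, V] with a = 3.9, b = -3.33.
= 3.9²·29 + (-3.33)²·88.4 + 2·3.9·(-3.33)·(-32)
= 441.09 + 980.25876 + 831.168 = 2252.51676.

Var(U) = 2252.51676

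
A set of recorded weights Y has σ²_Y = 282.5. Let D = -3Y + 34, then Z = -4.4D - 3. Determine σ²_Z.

σ²_D = (-3)²·282.5 = 2542.5.
σ²_Z = (-4.4)²·2542.5 = 49222.8.

σ²_Z = 49222.8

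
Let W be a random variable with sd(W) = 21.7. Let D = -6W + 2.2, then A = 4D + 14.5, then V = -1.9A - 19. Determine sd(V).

sd(V) = 989.52

sd(D) = |-6|·21.7 = 130.2.
sd(A) = |4|·130.2 = 520.8.
sd(V) = |-1.9|·520.8 = 989.52.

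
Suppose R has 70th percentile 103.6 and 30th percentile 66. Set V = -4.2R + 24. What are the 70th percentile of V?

Since a = -4.2 < 0 the transformation is decreasing, reversing order: the 70th percentile of V corresponds to the 30th percentile of R.
So P_{70}(V) = a·P_{30}(R) + b = (-4.2)·66 + 24 = -253.2.

70th percentile of V = -253.2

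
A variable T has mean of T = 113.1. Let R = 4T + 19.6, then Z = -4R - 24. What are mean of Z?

mean of R = 4·113.1 + 19.6 = 472.
mean of Z = (-4)·472 + (-24) = -1912.

mean of Z = -1912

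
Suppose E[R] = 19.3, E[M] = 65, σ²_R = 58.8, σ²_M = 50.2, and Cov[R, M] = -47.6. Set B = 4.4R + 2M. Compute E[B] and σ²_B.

E[B] = 4.4·E[R] + 2·E[M] = 4.4·19.3 + 2·65 = 214.92.
σ²_B = a²·σ²_R + b²·σ²_M + 2ab·Cov[R, M] with a = 4.4, b = 2.
= 4.4²·58.8 + 2²·50.2 + 2·4.4·2·(-47.6)
= 1138.368 + 200.8 + (-837.76) = 501.408.

E[B] = 214.92, σ²_B = 501.408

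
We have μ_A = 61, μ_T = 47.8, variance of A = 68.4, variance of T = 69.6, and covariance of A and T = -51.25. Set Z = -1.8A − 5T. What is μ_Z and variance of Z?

μ_Z = (-1.8)·μ_A + (-5)·μ_T = (-1.8)·61 + (-5)·47.8 = -348.8.
variance of Z = a²·variance of A + b²·variance of T + 2ab·covariance of A and T with a = -1.8, b = -5.
= (-1.8)²·68.4 + (-5)²·69.6 + 2·(-1.8)·(-5)·(-51.25)
= 221.616 + 1740 + (-922.5) = 1039.116.

μ_Z = -348.8, variance of Z = 1039.116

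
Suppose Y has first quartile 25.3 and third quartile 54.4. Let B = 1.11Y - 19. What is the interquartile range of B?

IQR of Y = Q3 − Q1 = 54.4 − 25.3 = 29.1.
Under B = aY + b, IQR(B) = |a|·IQR(Y) = |1.11|·29.1 = 32.301 (shifts cancel; spread scales by |a|).

IQR(B) = 32.301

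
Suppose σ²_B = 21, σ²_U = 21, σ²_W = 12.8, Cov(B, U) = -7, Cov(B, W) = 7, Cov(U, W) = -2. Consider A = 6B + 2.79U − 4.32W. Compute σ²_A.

σ²_A = a²·σ²_B + b²·σ²_U + c²·σ²_W + 2ab·Cov(B, U) + 2ac·Cov(B, W) + 2bc·Cov(U, W), with a = 6, b = 2.79, c = -4.32.
= 756 + 163.4661 + 238.87872 + (-234.36) + (-362.88) + 48.2112
= 609.31602.

σ²_A = 609.31602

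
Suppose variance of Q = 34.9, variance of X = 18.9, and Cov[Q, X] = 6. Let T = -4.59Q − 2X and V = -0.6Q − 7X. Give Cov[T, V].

By bilinearity, Cov[T, V] = ac·variance of Q + bd·variance of X + (ad+bc)·Cov[Q, X], with a=-4.59, b=-2, c=-0.6, d=-7.
ac·variance of Q = (-4.59)·(-0.6)·34.9 = 96.1146
bd·variance of X = (-2)·(-7)·18.9 = 264.6
(ad+bc)·Cov[Q, X] = (33.33)·6 = 199.98
Cov[T, V] = 96.1146 + 264.6 + 199.98 = 560.6946.

Cov[T, V] = 560.6946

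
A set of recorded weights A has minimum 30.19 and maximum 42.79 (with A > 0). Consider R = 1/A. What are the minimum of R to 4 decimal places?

1/A is decreasing on this domain, so min(R) comes from max(A) = 42.79: min(R) = 1/(42.79) ≈ 0.0234.

min(R) = 0.0234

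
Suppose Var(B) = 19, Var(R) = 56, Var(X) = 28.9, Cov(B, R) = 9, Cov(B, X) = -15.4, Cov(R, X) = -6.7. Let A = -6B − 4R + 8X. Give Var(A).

Var(A) = 5768.8

Var(A) = a²·Var(B) + b²·Var(R) + c²·Var(X) + 2ab·Cov(B, R) + 2ac·Cov(B, X) + 2bc·Cov(R, X), with a = -6, b = -4, c = 8.
= 684 + 896 + 1849.6 + 432 + 1478.4 + 428.8
= 5768.8.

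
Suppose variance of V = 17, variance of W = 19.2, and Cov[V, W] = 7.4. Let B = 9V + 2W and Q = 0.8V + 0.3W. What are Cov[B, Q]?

Cov[B, Q] = 165.74

By bilinearity, Cov[B, Q] = ac·variance of V + bd·variance of W + (ad+bc)·Cov[V, W], with a=9, b=2, c=0.8, d=0.3.
ac·variance of V = 9·0.8·17 = 122.4
bd·variance of W = 2·0.3·19.2 = 11.52
(ad+bc)·Cov[V, W] = (4.3)·7.4 = 31.82
Cov[B, Q] = 122.4 + 11.52 + 31.82 = 165.74.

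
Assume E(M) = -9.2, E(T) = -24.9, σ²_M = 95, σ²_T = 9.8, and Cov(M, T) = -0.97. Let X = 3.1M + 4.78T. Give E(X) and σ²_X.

E(X) = 3.1·E(M) + 4.78·E(T) = 3.1·(-9.2) + 4.78·(-24.9) = -147.542.
σ²_X = a²·σ²_M + b²·σ²_T + 2ab·Cov(M, T) with a = 3.1, b = 4.78.
= 3.1²·95 + 4.78²·9.8 + 2·3.1·4.78·(-0.97)
= 912.95 + 223.91432 + (-28.74692) = 1108.1174.

E(X) = -147.542, σ²_X = 1108.1174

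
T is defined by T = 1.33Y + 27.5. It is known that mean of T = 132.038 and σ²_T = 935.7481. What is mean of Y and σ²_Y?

mean of Y = 78.6, σ²_Y = 529

From T = 1.33Y + 27.5: mean of T = a·mean of Y + b, so mean of Y = (mean of T − b)/a = (132.038 − 27.5)/1.33 = 78.6.
σ²_T = a²·σ²_Y, so σ²_Y = 935.7481/1.33² = 529.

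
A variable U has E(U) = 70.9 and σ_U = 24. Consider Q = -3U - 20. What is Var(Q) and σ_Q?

Q = -3U - 20 is linear with a = -3, b = -20.
Var(U) = 24² = 576.
Var(Q) = a²·Var(U) = (-3)²·576 = 5184 (the additive constant -20 does not affect variance).
σ_Q = |a|·σ_U = |-3|·24 = 72.

Var(Q) = 5184, σ_Q = 72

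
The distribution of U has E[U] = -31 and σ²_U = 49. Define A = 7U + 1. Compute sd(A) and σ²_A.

A = 7U + 1 is linear with a = 7, b = 1.
sd(U) = √49 = 7.
sd(A) = |a|·sd(U) = |7|·7 = 49.
σ²_A = a²·σ²_U = 7²·49 = 2401 (the additive constant 1 does not affect variance).

sd(A) = 49, σ²_A = 2401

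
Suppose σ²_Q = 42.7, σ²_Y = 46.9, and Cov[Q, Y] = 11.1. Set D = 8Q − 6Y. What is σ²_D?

σ²_D = a²·σ²_Q + b²·σ²_Y + 2ab·Cov[Q, Y] with a = 8, b = -6.
= 8²·42.7 + (-6)²·46.9 + 2·8·(-6)·11.1
= 2732.8 + 1688.4 + (-1065.6) = 3355.6.

σ²_D = 3355.6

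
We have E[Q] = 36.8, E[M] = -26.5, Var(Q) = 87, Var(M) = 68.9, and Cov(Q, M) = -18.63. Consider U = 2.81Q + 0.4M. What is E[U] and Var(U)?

E[U] = 92.808, Var(U) = 656.10446

E[U] = 2.81·E[Q] + 0.4·E[M] = 2.81·36.8 + 0.4·(-26.5) = 92.808.
Var(U) = a²·Var(Q) + b²·Var(M) + 2ab·Cov(Q, M) with a = 2.81, b = 0.4.
= 2.81²·87 + 0.4²·68.9 + 2·2.81·0.4·(-18.63)
= 686.9607 + 11.024 + (-41.88024) = 656.10446.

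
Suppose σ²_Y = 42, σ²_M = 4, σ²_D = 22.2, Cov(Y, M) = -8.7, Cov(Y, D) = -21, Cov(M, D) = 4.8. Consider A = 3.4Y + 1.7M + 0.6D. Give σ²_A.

σ²_A = a²·σ²_Y + b²·σ²_M + c²·σ²_D + 2ab·Cov(Y, M) + 2ac·Cov(Y, D) + 2bc·Cov(M, D), with a = 3.4, b = 1.7, c = 0.6.
= 485.52 + 11.56 + 7.992 + (-100.572) + (-85.68) + 9.792
= 328.612.

σ²_A = 328.612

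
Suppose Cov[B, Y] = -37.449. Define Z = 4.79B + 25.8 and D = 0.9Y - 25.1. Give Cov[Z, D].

Cov[Z, D] = a·c·Cov[B, Y] = 4.79·0.9·(-37.449) = -161.442639. Additive constants drop out.

Cov[Z, D] = -161.442639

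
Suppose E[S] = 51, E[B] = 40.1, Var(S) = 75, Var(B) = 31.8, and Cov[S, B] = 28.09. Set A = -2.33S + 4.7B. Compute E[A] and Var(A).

E[A] = 69.64, Var(A) = 494.40232

E[A] = (-2.33)·E[S] + 4.7·E[B] = (-2.33)·51 + 4.7·40.1 = 69.64.
Var(A) = a²·Var(S) + b²·Var(B) + 2ab·Cov[S, B] with a = -2.33, b = 4.7.
= (-2.33)²·75 + 4.7²·31.8 + 2·(-2.33)·4.7·28.09
= 407.1675 + 702.462 + (-615.22718) = 494.40232.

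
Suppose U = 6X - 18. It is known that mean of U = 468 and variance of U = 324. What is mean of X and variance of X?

From U = 6X - 18: mean of U = a·mean of X + b, so mean of X = (mean of U − b)/a = (468 − (-18))/6 = 81.
variance of U = a²·variance of X, so variance of X = 324/6² = 9.

mean of X = 81, variance of X = 9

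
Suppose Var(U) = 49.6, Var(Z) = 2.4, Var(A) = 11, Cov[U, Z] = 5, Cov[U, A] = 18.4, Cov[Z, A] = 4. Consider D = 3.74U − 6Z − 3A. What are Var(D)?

Var(D) = 385.88896

Var(D) = a²·Var(U) + b²·Var(Z) + c²·Var(A) + 2ab·Cov[U, Z] + 2ac·Cov[U, A] + 2bc·Cov[Z, A], with a = 3.74, b = -6, c = -3.
= 693.78496 + 86.4 + 99 + (-224.4) + (-412.896) + 144
= 385.88896.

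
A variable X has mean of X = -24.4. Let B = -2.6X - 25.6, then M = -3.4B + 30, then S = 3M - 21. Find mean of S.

mean of S = -316.968

mean of B = (-2.6)·(-24.4) + (-25.6) = 37.84.
mean of M = (-3.4)·37.84 + 30 = -98.656.
mean of S = 3·(-98.656) + (-21) = -316.968.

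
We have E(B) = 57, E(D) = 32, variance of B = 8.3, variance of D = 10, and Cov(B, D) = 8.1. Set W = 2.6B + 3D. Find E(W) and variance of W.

E(W) = 2.6·E(B) + 3·E(D) = 2.6·57 + 3·32 = 244.2.
variance of W = a²·variance of B + b²·variance of D + 2ab·Cov(B, D) with a = 2.6, b = 3.
= 2.6²·8.3 + 3²·10 + 2·2.6·3·8.1
= 56.108 + 90 + 126.36 = 272.468.

E(W) = 244.2, variance of W = 272.468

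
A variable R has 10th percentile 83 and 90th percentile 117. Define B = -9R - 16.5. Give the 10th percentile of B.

Since a = -9 < 0 the transformation is decreasing, reversing order: the 10th percentile of B corresponds to the 90th percentile of R.
So P_{10}(B) = a·P_{90}(R) + b = (-9)·117 + (-16.5) = -1069.5.

10th percentile of B = -1069.5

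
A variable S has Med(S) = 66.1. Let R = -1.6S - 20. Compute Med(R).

Med(R) = -125.76

A linear map preserves order up to sign, so Med(R) = a·Med(S) + b = (-1.6)·66.1 + (-20) = -125.76.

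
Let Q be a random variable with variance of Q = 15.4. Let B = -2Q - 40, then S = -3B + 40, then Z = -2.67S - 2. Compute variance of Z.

variance of B = (-2)²·15.4 = 61.6.
variance of S = (-3)²·61.6 = 554.4.
variance of Z = (-2.67)²·554.4 = 3952.26216.

variance of Z = 3952.26216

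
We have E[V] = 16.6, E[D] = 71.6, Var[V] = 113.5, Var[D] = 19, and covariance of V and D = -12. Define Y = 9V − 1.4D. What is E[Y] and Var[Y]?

E[Y] = 49.16, Var[Y] = 9533.14

E[Y] = 9·E[V] + (-1.4)·E[D] = 9·16.6 + (-1.4)·71.6 = 49.16.
Var[Y] = a²·Var[V] + b²·Var[D] + 2ab·covariance of V and D with a = 9, b = -1.4.
= 9²·113.5 + (-1.4)²·19 + 2·9·(-1.4)·(-12)
= 9193.5 + 37.24 + 302.4 = 9533.14.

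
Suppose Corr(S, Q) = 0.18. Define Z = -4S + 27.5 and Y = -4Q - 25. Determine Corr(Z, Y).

Linear rescalings preserve correlation up to sign; here the slopes -4 and -4 have the same sign, so Corr(Z, Y) = Corr(S, Q) = 0.18.

Corr(Z, Y) = 0.18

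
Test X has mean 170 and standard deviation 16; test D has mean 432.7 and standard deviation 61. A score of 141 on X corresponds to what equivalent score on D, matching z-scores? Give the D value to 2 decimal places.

z = (141 − 170)/16 = -1.8125.
D = 432.7 + z·61 = 432.7 + (141 − 170)·61/16 ≈ 322.14.

D = 322.14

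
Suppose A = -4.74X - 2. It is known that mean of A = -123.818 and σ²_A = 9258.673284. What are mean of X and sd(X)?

From A = -4.74X - 2: mean of A = a·mean of X + b, so mean of X = (mean of A − b)/a = (-123.818 − (-2))/(-4.74) = 25.7.
sd(A) = √9258.673284 = 96.222.
sd(A) = |a|·sd(X), so sd(X) = 96.222/|-4.74| = 20.3.

mean of X = 25.7, sd(X) = 20.3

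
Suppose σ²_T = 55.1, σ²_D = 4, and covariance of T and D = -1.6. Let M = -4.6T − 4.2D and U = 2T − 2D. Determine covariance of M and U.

By bilinearity, covariance of M and U = ac·σ²_T + bd·σ²_D + (ad+bc)·covariance of T and D, with a=-4.6, b=-4.2, c=2, d=-2.
ac·σ²_T = (-4.6)·2·55.1 = -506.92
bd·σ²_D = (-4.2)·(-2)·4 = 33.6
(ad+bc)·covariance of T and D = (0.8)·(-1.6) = -1.28
covariance of M and U = -506.92 + 33.6 + (-1.28) = -474.6.

covariance of M and U = -474.6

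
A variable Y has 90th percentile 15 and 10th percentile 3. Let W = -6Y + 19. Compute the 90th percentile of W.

90th percentile of W = 1

Since a = -6 < 0 the transformation is decreasing, reversing order: the 90th percentile of W corresponds to the 10th percentile of Y.
So P_{90}(W) = a·P_{10}(Y) + b = (-6)·3 + 19 = 1.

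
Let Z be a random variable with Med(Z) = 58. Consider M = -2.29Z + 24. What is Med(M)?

Med(M) = -108.82

A linear map preserves order up to sign, so Med(M) = a·Med(Z) + b = (-2.29)·58 + 24 = -108.82.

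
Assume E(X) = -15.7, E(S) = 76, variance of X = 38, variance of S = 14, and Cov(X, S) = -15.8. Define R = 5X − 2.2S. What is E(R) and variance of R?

E(R) = 5·E(X) + (-2.2)·E(S) = 5·(-15.7) + (-2.2)·76 = -245.7.
variance of R = a²·variance of X + b²·variance of S + 2ab·Cov(X, S) with a = 5, b = -2.2.
= 5²·38 + (-2.2)²·14 + 2·5·(-2.2)·(-15.8)
= 950 + 67.76 + 347.6 = 1365.36.

E(R) = -245.7, variance of R = 1365.36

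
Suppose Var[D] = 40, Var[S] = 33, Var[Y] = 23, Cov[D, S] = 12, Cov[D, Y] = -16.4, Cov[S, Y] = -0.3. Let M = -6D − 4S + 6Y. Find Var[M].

Var[M] = 4567.2

Var[M] = a²·Var[D] + b²·Var[S] + c²·Var[Y] + 2ab·Cov[D, S] + 2ac·Cov[D, Y] + 2bc·Cov[S, Y], with a = -6, b = -4, c = 6.
= 1440 + 528 + 828 + 576 + 1180.8 + 14.4
= 4567.2.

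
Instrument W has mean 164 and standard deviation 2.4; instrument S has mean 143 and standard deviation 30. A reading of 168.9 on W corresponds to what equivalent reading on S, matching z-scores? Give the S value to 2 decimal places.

z = (168.9 − 164)/2.4 ≈ 2.0417.
S = 143 + z·30 = 143 + (168.9 − 164)·30/2.4 = 204.25.

S = 204.25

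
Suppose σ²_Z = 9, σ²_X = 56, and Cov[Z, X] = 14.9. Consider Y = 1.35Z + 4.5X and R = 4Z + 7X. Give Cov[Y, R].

By bilinearity, Cov[Y, R] = ac·σ²_Z + bd·σ²_X + (ad+bc)·Cov[Z, X], with a=1.35, b=4.5, c=4, d=7.
ac·σ²_Z = 1.35·4·9 = 48.6
bd·σ²_X = 4.5·7·56 = 1764
(ad+bc)·Cov[Z, X] = (27.45)·14.9 = 409.005
Cov[Y, R] = 48.6 + 1764 + 409.005 = 2221.605.

Cov[Y, R] = 2221.605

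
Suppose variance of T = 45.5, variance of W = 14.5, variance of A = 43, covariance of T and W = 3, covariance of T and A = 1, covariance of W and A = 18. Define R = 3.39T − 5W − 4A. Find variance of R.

variance of R = a²·variance of T + b²·variance of W + c²·variance of A + 2ab·covariance of T and W + 2ac·covariance of T and A + 2bc·covariance of W and A, with a = 3.39, b = -5, c = -4.
= 522.89055 + 362.5 + 688 + (-101.7) + (-27.12) + 720
= 2164.57055.

variance of R = 2164.57055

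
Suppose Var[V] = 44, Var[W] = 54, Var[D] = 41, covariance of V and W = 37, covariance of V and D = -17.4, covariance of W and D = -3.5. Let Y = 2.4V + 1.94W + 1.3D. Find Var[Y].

Var[Y] = a²·Var[V] + b²·Var[W] + c²·Var[D] + 2ab·covariance of V and W + 2ac·covariance of V and D + 2bc·covariance of W and D, with a = 2.4, b = 1.94, c = 1.3.
= 253.44 + 203.2344 + 69.29 + 344.544 + (-108.576) + (-17.654)
= 744.2784.

Var[Y] = 744.2784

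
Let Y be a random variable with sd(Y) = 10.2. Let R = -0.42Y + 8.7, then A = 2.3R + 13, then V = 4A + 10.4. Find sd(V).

sd(V) = 39.4128

sd(R) = |-0.42|·10.2 = 4.284.
sd(A) = |2.3|·4.284 = 9.8532.
sd(V) = |4|·9.8532 = 39.4128.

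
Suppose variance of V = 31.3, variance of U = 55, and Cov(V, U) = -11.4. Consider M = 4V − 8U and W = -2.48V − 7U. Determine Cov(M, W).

By bilinearity, Cov(M, W) = ac·variance of V + bd·variance of U + (ad+bc)·Cov(V, U), with a=4, b=-8, c=-2.48, d=-7.
ac·variance of V = 4·(-2.48)·31.3 = -310.496
bd·variance of U = (-8)·(-7)·55 = 3080
(ad+bc)·Cov(V, U) = (-8.16)·(-11.4) = 93.024
Cov(M, W) = -310.496 + 3080 + 93.024 = 2862.528.

Cov(M, W) = 2862.528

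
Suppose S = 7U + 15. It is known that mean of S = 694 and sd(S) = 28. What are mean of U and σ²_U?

From S = 7U + 15: mean of S = a·mean of U + b, so mean of U = (mean of S − b)/a = (694 − 15)/7 = 97.
σ²_S = 28² = 784.
σ²_S = a²·σ²_U, so σ²_U = 784/7² = 16.

mean of U = 97, σ²_U = 16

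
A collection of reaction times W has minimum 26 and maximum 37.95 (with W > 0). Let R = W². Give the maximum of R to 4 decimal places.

W² is increasing on this domain, so max(R) comes from max(W) = 37.95: max(R) = square(37.95) = 1440.2025.

max(R) = 1440.2025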